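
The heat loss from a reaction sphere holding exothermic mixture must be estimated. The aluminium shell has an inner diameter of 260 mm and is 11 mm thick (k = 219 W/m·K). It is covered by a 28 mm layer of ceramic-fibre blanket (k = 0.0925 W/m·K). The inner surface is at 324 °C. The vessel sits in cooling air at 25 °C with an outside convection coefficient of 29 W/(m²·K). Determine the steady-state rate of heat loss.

Q ≈ 270 W

Radial (spherical) resistances in series:
R_aluminium shell = (1/0.13 − 1/0.141)/(4π×219) = 2.181×10^-4 K/W
R_ceramic-fibre blanket = (1/0.141 − 1/0.169)/(4π×0.0925) = 1.011 K/W
R_outer film = 1/(h·4πr_o²) = 1/(29×4π×0.169²) = 0.09608 K/W
R_total = 1.107 K/W
Q = ΔT/R_total = 299/1.107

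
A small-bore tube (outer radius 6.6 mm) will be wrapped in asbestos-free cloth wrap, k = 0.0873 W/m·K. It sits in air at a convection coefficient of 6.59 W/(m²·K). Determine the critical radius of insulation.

For a cylinder r_cr = k/h = 0.0873/6.59
r_cr = 13.2 mm; since the bare radius (6.6 mm) is below r_cr, adding a thin layer of insulation will *increase* heat loss.

r_cr ≈ 13.2 mm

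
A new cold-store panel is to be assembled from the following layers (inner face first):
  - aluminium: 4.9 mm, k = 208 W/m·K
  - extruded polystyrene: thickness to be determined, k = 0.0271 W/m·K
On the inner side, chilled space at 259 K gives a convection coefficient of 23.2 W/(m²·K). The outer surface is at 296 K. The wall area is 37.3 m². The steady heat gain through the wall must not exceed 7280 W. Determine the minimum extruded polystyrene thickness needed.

Series thermal resistances:
R_inner film = 1/(h_i·A) = 1/(23.2×37.3) = 0.001156 K/W
R_aluminium = L/(kA) = 0.0049/(208×37.3) = 6.316×10^-7 K/W
Sum of the known resistances R_other = 0.001156 K/W
Required total resistance R_tot = ΔT/Q_allow = 37/7280 = 0.005082 K/W
R_extruded polystyrene = R_tot − R_other = 0.003926 K/W
L = R·k·A = 0.003926×0.0271×37.3

L ≈ 3.97 mm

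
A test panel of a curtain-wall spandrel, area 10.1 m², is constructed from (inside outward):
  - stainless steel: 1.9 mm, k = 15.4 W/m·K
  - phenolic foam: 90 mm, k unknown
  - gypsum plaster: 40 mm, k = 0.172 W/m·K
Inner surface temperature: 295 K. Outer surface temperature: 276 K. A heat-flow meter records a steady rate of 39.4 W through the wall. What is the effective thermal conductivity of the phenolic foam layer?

Using the resistance-network approach (series):
R_stainless steel = L/(kA) = 0.0019/(15.4×10.1) = 1.222×10^-5 K/W
R_gypsum plaster = L/(kA) = 0.04/(0.172×10.1) = 0.02303 K/W
Sum of known resistances R_other = 0.02304 K/W
Total R = ΔT/Q = 19/39.4 = 0.4822 K/W
R_phenolic foam = R_total − R_other = 0.4592 K/W
k = L/(R·A) = 0.09/(0.4592×10.1)

k ≈ 0.0194 W/(m·K)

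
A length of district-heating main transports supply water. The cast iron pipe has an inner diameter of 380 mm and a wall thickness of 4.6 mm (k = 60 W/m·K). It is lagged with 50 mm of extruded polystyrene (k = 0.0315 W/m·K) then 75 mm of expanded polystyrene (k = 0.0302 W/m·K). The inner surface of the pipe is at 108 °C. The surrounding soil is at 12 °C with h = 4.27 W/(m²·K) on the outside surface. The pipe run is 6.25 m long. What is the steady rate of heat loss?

Q ≈ 224 W

For a radial system each layer contributes R = ln(r_out/r_in)/(2πkL); films add R = 1/(hA).
R_cast iron pipe wall = ln(194.6/190)/(2π×60×6.25) = 1.015×10^-5 K/W
R_extruded polystyrene = ln(244.6/194.6)/(2π×0.0315×6.25) = 0.1849 K/W
R_expanded polystyrene = ln(319.6/244.6)/(2π×0.0302×6.25) = 0.2255 K/W
R_outer film = 1/(h_o·2πr_oL) = 1/(4.27×2π×0.3196×6.25) = 0.01866 K/W
R_total = 0.429 K/W
Q = ΔT/R_total = 96/0.429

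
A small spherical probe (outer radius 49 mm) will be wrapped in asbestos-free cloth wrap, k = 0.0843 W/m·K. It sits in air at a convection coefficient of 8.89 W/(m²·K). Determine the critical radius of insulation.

For a sphere r_cr = 2k/h = 2×0.0843/8.89
r_cr = 19 mm; since the bare radius (49 mm) is above r_cr, any added insulation will reduce heat loss.

r_cr ≈ 19 mm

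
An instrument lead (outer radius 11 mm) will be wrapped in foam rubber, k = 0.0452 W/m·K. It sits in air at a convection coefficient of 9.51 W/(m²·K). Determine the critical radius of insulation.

For a cylinder r_cr = k/h = 0.0452/9.51
r_cr = 4.75 mm; since the bare radius (11 mm) is above r_cr, any added insulation will reduce heat loss.

r_cr ≈ 4.75 mm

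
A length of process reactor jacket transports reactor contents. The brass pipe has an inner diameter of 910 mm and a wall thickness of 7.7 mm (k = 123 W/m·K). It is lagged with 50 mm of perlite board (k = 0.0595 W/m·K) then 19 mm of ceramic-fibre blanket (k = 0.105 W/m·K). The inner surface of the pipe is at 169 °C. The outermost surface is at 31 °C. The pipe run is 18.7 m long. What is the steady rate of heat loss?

Q ≈ 7830 W

Treating each annulus and film as a series resistance:
R_brass pipe wall = ln(462.7/455)/(2π×123×18.7) = 1.161×10^-6 K/W
R_perlite board = ln(512.7/462.7)/(2π×0.0595×18.7) = 0.01468 K/W
R_ceramic-fibre blanket = ln(531.7/512.7)/(2π×0.105×18.7) = 0.00295 K/W
R_total = 0.01763 K/W
Q = ΔT/R_total = 138/0.01763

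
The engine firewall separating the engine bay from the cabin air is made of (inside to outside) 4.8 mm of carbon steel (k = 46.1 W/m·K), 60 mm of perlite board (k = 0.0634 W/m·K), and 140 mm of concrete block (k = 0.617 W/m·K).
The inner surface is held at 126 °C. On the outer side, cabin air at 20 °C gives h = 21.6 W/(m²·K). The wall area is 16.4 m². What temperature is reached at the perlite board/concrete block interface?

T ≈ 43.7 °C

Using the resistance-network approach (series):
R_carbon steel = L/(kA) = 0.0048/(46.1×16.4) = 6.349×10^-6 K/W
R_perlite board = L/(kA) = 0.06/(0.0634×16.4) = 0.05771 K/W
R_concrete block = L/(kA) = 0.14/(0.617×16.4) = 0.01384 K/W
R_outer film = 1/(h_o·A) = 1/(21.6×16.4) = 0.002823 K/W
R_total = 0.07437 K/W;  Q = ΔT/R_total = 106/0.07437 = 1425 W
T_interface = T_inner − Q·ΣR(inner→interface) = 126 − 1430×0.05771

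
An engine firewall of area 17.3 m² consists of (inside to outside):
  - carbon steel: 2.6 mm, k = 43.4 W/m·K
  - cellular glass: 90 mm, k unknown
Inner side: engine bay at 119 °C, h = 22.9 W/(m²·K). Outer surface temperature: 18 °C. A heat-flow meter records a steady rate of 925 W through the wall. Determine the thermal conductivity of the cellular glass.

Series thermal resistances:
R_inner film = 1/(h_i·A) = 1/(22.9×17.3) = 0.002524 K/W
R_carbon steel = L/(kA) = 0.0026/(43.4×17.3) = 3.463×10^-6 K/W
Sum of known resistances R_other = 0.002528 K/W
Total R = ΔT/Q = 101/925 = 0.1092 K/W
R_cellular glass = R_total − R_other = 0.1067 K/W
k = L/(R·A) = 0.09/(0.1067×17.3)

k ≈ 0.0488 W/(m·K)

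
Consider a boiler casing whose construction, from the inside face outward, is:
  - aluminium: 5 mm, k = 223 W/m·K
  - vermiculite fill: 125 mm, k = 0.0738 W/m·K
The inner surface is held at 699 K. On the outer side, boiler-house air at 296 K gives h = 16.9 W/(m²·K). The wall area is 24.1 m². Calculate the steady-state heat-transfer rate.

Series thermal resistances:
R_aluminium = L/(kA) = 0.005/(223×24.1) = 9.304×10^-7 K/W
R_vermiculite fill = L/(kA) = 0.125/(0.0738×24.1) = 0.07028 K/W
R_outer film = 1/(h_o·A) = 1/(16.9×24.1) = 0.002455 K/W
R_total = 0.07274 K/W
Q = ΔT / R_total = 403 / 0.07274

Q ≈ 5540 W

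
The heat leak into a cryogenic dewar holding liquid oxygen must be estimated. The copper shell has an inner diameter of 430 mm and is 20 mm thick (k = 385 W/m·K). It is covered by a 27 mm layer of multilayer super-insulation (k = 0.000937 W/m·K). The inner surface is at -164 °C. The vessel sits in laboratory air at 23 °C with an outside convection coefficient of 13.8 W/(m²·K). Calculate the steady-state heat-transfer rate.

Q ≈ 5.01 W

For a spherical shell R = (1/r₁ − 1/r₂)/(4πk); film R = 1/(h·4πr²). In series:
R_copper shell = (1/0.215 − 1/0.235)/(4π×385) = 8.182×10^-5 K/W
R_multilayer super-insulation = (1/0.235 − 1/0.262)/(4π×0.000937) = 37.24 K/W
R_outer film = 1/(h·4πr_o²) = 1/(13.8×4π×0.262²) = 0.08401 K/W
R_total = 37.33 K/W
Q = ΔT/R_total = 187/37.33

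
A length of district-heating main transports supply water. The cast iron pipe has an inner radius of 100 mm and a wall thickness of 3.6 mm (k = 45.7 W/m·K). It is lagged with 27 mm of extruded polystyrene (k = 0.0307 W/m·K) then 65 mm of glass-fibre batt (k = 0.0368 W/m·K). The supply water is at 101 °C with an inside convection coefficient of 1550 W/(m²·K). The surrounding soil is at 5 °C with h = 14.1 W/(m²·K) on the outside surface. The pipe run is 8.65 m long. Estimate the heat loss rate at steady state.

Q ≈ 276 W

Cylindrical conduction, so R = ln(r₂/r₁)/(2πkL) per layer, in series:
R_inner film = 1/(h_i·2πr₁L) = 1/(1550×2π×0.1×8.65) = 1.187×10^-4 K/W
R_cast iron pipe wall = ln(103.6/100)/(2π×45.7×8.65) = 1.424×10^-5 K/W
R_extruded polystyrene = ln(130.6/103.6)/(2π×0.0307×8.65) = 0.1388 K/W
R_glass-fibre batt = ln(195.6/130.6)/(2π×0.0368×8.65) = 0.202 K/W
R_outer film = 1/(h_o·2πr_oL) = 1/(14.1×2π×0.1956×8.65) = 0.006671 K/W
R_total = 0.3476 K/W
Q = ΔT/R_total = 96/0.3476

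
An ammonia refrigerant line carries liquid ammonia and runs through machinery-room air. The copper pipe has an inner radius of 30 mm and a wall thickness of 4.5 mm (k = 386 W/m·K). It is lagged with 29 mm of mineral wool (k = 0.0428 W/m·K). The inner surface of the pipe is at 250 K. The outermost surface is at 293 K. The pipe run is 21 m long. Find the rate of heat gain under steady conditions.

Cylindrical conduction, so R = ln(r₂/r₁)/(2πkL) per layer, in series:
R_copper pipe wall = ln(34.5/30)/(2π×386×21) = 2.744×10^-6 K/W
R_mineral wool = ln(63.5/34.5)/(2π×0.0428×21) = 0.108 K/W
R_total = 0.108 K/W
Q = ΔT/R_total = 43/0.108

Q ≈ 398 W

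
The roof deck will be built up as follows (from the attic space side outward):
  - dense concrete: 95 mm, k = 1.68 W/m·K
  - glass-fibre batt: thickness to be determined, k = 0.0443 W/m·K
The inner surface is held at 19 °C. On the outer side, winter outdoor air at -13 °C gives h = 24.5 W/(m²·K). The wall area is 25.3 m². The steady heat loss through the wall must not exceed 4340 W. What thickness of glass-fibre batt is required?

Model the wall as resistances in series:
R_dense concrete = L/(kA) = 0.095/(1.68×25.3) = 0.002235 K/W
R_outer film = 1/(h_o·A) = 1/(24.5×25.3) = 0.001613 K/W
Sum of the known resistances R_other = 0.003848 K/W
Required total resistance R_tot = ΔT/Q_allow = 32/4340 = 0.007373 K/W
R_glass-fibre batt = R_tot − R_other = 0.003525 K/W
L = R·k·A = 0.003525×0.0443×25.3

L ≈ 3.95 mm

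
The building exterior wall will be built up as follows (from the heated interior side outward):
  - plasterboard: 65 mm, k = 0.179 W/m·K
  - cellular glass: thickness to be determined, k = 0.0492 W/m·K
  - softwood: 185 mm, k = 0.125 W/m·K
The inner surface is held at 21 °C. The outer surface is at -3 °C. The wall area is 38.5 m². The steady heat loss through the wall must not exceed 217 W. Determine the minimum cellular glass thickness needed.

L ≈ 119 mm

Model the wall as resistances in series:
R_plasterboard = L/(kA) = 0.065/(0.179×38.5) = 0.009432 K/W
R_softwood = L/(kA) = 0.185/(0.125×38.5) = 0.03844 K/W
Sum of the known resistances R_other = 0.04787 K/W
Required total resistance R_tot = ΔT/Q_allow = 24/217 = 0.1106 K/W
R_cellular glass = R_tot − R_other = 0.06273 K/W
L = R·k·A = 0.06273×0.0492×38.5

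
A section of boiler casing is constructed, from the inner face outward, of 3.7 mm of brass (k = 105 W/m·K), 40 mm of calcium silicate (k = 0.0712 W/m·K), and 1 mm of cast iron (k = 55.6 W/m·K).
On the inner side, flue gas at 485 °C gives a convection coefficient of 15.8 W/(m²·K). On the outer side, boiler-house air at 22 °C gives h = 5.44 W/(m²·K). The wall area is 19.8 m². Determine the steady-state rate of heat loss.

Series thermal resistances:
R_inner film = 1/(h_i·A) = 1/(15.8×19.8) = 0.003197 K/W
R_brass = L/(kA) = 0.0037/(105×19.8) = 1.78×10^-6 K/W
R_calcium silicate = L/(kA) = 0.04/(0.0712×19.8) = 0.02837 K/W
R_cast iron = L/(kA) = 0.001/(55.6×19.8) = 9.084×10^-7 K/W
R_outer film = 1/(h_o·A) = 1/(5.44×19.8) = 0.009284 K/W
R_total = 0.04086 K/W
Q = ΔT / R_total = 463 / 0.04086

Q ≈ 11300 W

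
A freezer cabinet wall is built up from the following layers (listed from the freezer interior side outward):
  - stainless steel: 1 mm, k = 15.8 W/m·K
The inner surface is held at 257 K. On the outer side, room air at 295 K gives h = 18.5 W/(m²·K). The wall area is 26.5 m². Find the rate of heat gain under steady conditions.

Using the resistance-network approach (series):
R_stainless steel = L/(kA) = 0.001/(15.8×26.5) = 2.388×10^-6 K/W
R_outer film = 1/(h_o·A) = 1/(18.5×26.5) = 0.00204 K/W
R_total = 0.002042 K/W
Q = ΔT / R_total = 38 / 0.002042

Q ≈ 18600 W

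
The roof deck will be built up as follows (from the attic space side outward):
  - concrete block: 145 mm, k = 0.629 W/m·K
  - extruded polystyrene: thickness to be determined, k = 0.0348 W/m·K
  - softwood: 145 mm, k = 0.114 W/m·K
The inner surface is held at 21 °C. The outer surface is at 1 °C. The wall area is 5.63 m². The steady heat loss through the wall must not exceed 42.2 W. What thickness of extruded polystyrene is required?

L ≈ 40.6 mm

Treating each layer as a thermal resistance in series:
R_concrete block = L/(kA) = 0.145/(0.629×5.63) = 0.04095 K/W
R_softwood = L/(kA) = 0.145/(0.114×5.63) = 0.2259 K/W
Sum of the known resistances R_other = 0.2669 K/W
Required total resistance R_tot = ΔT/Q_allow = 20/42.2 = 0.4739 K/W
R_extruded polystyrene = R_tot − R_other = 0.2071 K/W
L = R·k·A = 0.2071×0.0348×5.63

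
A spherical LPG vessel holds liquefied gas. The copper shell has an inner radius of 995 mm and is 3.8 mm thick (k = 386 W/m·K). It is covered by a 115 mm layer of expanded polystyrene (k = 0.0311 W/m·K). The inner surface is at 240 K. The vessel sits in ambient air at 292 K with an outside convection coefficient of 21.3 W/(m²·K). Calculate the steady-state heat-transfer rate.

Q ≈ 194 W

Spherical conduction: R = (1/r_in − 1/r_out)/(4πk) per layer; series-sum.
R_copper shell = (1/0.995 − 1/0.9988)/(4π×386) = 7.883×10^-7 K/W
R_expanded polystyrene = (1/0.9988 − 1/1.1138)/(4π×0.0311) = 0.2645 K/W
R_outer film = 1/(h·4πr_o²) = 1/(21.3×4π×1.1138²) = 0.003012 K/W
R_total = 0.2675 K/W
Q = ΔT/R_total = 52/0.2675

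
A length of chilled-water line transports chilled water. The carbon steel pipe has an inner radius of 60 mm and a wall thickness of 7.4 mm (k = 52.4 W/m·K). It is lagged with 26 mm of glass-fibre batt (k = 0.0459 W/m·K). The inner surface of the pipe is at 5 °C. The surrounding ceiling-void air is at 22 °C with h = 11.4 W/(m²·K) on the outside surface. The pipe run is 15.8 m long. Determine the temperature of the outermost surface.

T ≈ 20 °C

Treating each annulus and film as a series resistance:
R_carbon steel pipe wall = ln(67.4/60)/(2π×52.4×15.8) = 2.236×10^-5 K/W
R_glass-fibre batt = ln(93.4/67.4)/(2π×0.0459×15.8) = 0.0716 K/W
R_outer film = 1/(h_o·2πr_oL) = 1/(11.4×2π×0.0934×15.8) = 0.00946 K/W
R_total = 0.08108 K/W
Q = ΔT/R_total = 17/0.08108
Q = 210 W
T_interface = T_inner + Q·ΣR(inner→interface) = 5 + 210×0.07162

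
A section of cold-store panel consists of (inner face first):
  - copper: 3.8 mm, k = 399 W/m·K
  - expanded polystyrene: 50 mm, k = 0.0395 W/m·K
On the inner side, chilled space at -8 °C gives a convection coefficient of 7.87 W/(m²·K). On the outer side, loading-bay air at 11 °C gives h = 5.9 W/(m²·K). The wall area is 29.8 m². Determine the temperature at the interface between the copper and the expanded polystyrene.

Treating each layer as a thermal resistance in series:
R_inner film = 1/(h_i·A) = 1/(7.87×29.8) = 0.004264 K/W
R_copper = L/(kA) = 0.0038/(399×29.8) = 3.196×10^-7 K/W
R_expanded polystyrene = L/(kA) = 0.05/(0.0395×29.8) = 0.04248 K/W
R_outer film = 1/(h_o·A) = 1/(5.9×29.8) = 0.005688 K/W
R_total = 0.05243 K/W;  Q = ΔT/R_total = 19/0.05243 = 362.4 W
T_interface = T_inner + Q·ΣR(inner→interface) = -8 + 362×0.004264

T ≈ -6.45 °C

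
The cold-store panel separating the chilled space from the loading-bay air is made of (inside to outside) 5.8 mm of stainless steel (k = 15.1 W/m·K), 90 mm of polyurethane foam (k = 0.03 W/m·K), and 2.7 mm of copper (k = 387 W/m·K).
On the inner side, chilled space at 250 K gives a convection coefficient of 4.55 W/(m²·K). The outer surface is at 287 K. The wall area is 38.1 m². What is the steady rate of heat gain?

Thermal resistances in series:
R_inner film = 1/(h_i·A) = 1/(4.55×38.1) = 0.005769 K/W
R_stainless steel = L/(kA) = 0.0058/(15.1×38.1) = 1.008×10^-5 K/W
R_polyurethane foam = L/(kA) = 0.09/(0.03×38.1) = 0.07874 K/W
R_copper = L/(kA) = 0.0027/(387×38.1) = 1.831×10^-7 K/W
R_total = 0.08452 K/W
Q = ΔT / R_total = 37 / 0.08452

Q ≈ 438 W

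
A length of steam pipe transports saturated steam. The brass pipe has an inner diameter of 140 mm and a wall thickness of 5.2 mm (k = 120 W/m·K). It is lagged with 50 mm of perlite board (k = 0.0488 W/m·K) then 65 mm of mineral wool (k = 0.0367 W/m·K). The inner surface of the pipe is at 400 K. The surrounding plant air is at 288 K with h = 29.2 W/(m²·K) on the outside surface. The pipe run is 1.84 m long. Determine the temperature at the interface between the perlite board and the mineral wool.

T ≈ 347 K

For a radial system each layer contributes R = ln(r_out/r_in)/(2πkL); films add R = 1/(hA).
R_brass pipe wall = ln(75.2/70)/(2π×120×1.84) = 5.165×10^-5 K/W
R_perlite board = ln(125.2/75.2)/(2π×0.0488×1.84) = 0.9035 K/W
R_mineral wool = ln(190.2/125.2)/(2π×0.0367×1.84) = 0.9856 K/W
R_outer film = 1/(h_o·2πr_oL) = 1/(29.2×2π×0.1902×1.84) = 0.01557 K/W
R_total = 1.905 K/W
Q = ΔT/R_total = 112/1.905
Q = 58.8 W
T_interface = T_inner − Q·ΣR(inner→interface) = 400 − 58.8×0.9036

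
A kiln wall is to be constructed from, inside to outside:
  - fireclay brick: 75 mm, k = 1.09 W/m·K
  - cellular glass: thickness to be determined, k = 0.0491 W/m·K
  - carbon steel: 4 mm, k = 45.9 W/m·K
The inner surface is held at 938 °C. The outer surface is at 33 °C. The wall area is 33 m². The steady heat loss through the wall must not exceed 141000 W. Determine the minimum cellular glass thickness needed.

L ≈ 7.02 mm

Using the resistance-network approach (series):
R_fireclay brick = L/(kA) = 0.075/(1.09×33) = 0.002085 K/W
R_carbon steel = L/(kA) = 0.004/(45.9×33) = 2.641×10^-6 K/W
Sum of the known resistances R_other = 0.002088 K/W
Required total resistance R_tot = ΔT/Q_allow = 905/141000 = 0.006418 K/W
R_cellular glass = R_tot − R_other = 0.004331 K/W
L = R·k·A = 0.004331×0.0491×33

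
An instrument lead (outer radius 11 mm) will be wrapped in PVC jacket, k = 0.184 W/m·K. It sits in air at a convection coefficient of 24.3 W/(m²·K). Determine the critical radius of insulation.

r_cr ≈ 7.57 mm

For a cylinder r_cr = k/h = 0.184/24.3
r_cr = 7.57 mm; since the bare radius (11 mm) is above r_cr, any added insulation will reduce heat loss.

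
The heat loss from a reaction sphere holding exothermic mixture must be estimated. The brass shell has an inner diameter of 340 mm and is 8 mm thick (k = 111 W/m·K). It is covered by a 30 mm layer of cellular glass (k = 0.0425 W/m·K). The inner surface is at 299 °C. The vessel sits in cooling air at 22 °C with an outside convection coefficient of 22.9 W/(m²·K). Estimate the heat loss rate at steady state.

Q ≈ 173 W

Radial (spherical) resistances in series:
R_brass shell = (1/0.17 − 1/0.178)/(4π×111) = 1.895×10^-4 K/W
R_cellular glass = (1/0.178 − 1/0.208)/(4π×0.0425) = 1.517 K/W
R_outer film = 1/(h·4πr_o²) = 1/(22.9×4π×0.208²) = 0.08032 K/W
R_total = 1.598 K/W
Q = ΔT/R_total = 277/1.598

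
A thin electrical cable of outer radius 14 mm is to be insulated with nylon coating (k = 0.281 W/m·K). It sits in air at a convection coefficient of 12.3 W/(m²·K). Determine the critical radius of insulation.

For a cylinder r_cr = k/h = 0.281/12.3
r_cr = 22.8 mm; since the bare radius (14 mm) is below r_cr, adding a thin layer of insulation will *increase* heat loss.

r_cr ≈ 22.8 mm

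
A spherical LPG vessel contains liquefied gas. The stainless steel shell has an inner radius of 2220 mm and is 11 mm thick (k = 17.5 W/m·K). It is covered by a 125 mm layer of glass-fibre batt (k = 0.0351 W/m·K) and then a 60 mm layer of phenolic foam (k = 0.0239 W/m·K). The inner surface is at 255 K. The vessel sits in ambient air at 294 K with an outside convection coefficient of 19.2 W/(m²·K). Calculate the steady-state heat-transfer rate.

Each spherical layer contributes R = (1/r_i − 1/r_o)/(4πk):
R_stainless steel shell = (1/2.22 − 1/2.231)/(4π×17.5) = 1.01×10^-5 K/W
R_glass-fibre batt = (1/2.231 − 1/2.356)/(4π×0.0351) = 0.05392 K/W
R_phenolic foam = (1/2.356 − 1/2.416)/(4π×0.0239) = 0.0351 K/W
R_outer film = 1/(h·4πr_o²) = 1/(19.2×4π×2.416²) = 7.101×10^-4 K/W
R_total = 0.08973 K/W
Q = ΔT/R_total = 39/0.08973

Q ≈ 435 W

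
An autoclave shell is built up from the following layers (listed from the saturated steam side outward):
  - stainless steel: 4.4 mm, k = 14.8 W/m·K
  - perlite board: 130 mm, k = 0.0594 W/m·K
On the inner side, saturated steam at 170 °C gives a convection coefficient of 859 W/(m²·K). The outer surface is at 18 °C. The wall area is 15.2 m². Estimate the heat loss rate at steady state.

Model the wall as resistances in series:
R_inner film = 1/(h_i·A) = 1/(859×15.2) = 7.659×10^-5 K/W
R_stainless steel = L/(kA) = 0.0044/(14.8×15.2) = 1.956×10^-5 K/W
R_perlite board = L/(kA) = 0.13/(0.0594×15.2) = 0.144 K/W
R_total = 0.1441 K/W
Q = ΔT / R_total = 152 / 0.1441

Q ≈ 1050 W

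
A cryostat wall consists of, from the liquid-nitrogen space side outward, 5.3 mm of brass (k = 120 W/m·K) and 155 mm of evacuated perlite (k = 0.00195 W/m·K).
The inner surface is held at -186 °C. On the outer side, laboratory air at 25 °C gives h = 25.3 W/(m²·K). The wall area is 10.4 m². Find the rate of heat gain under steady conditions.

Q ≈ 27.6 W

Using the resistance-network approach (series):
R_brass = L/(kA) = 0.0053/(120×10.4) = 4.247×10^-6 K/W
R_evacuated perlite = L/(kA) = 0.155/(0.00195×10.4) = 7.643 K/W
R_outer film = 1/(h_o·A) = 1/(25.3×10.4) = 0.003801 K/W
R_total = 7.647 K/W
Q = ΔT / R_total = 211 / 7.647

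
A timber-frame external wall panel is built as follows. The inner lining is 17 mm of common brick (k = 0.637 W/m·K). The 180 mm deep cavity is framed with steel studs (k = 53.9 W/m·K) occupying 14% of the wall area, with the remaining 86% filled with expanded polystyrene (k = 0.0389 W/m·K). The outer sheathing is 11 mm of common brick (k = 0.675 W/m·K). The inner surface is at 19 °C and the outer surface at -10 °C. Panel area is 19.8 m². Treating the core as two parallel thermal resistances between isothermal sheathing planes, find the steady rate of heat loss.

Q ≈ 8600 W

Sheathing layers in series; stud and cavity paths in parallel between them.
R_inner = 0.017/(0.637×19.8) = 0.001348 K/W
R_stud  = 0.18/(53.9×0.14×19.8) = 0.001205 K/W
R_cav   = 0.18/(0.0389×0.86×19.8) = 0.2717 K/W
1/R_core = 1/R_stud + 1/R_cav → R_core = 0.001199 K/W
R_outer = 0.011/(0.675×19.8) = 8.23×10^-4 K/W
R_total = 0.00337 K/W
Q = ΔT/R_total = 29/0.00337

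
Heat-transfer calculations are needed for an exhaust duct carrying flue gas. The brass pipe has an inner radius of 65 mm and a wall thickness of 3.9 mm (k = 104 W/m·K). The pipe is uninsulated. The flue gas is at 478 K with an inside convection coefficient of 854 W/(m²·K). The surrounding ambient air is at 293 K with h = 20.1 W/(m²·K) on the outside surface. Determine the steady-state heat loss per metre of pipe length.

q′ ≈ 1570 W/m

Radial resistances (cylindrical: R_cond = ln(r_o/r_i)/(2πkL), R_conv = 1/(h·2πrL)):
R_inner film = 1/(h_i·2πr₁L) = 1/(854×2π×0.065×1) = 0.002867 K/W
R_brass pipe wall = ln(68.9/65)/(2π×104×1) = 8.917×10^-5 K/W
R_outer film = 1/(h_o·2πr_oL) = 1/(20.1×2π×0.0689×1) = 0.1149 K/W
R_total = 0.1179 K/W
Q = ΔT/R_total = 185/0.1179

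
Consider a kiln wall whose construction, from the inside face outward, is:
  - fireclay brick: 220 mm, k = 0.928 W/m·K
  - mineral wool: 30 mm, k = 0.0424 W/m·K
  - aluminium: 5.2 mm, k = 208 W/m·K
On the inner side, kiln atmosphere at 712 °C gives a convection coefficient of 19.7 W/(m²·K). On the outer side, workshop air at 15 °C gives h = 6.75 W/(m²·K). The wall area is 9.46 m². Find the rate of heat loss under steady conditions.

Model the wall as resistances in series:
R_inner film = 1/(h_i·A) = 1/(19.7×9.46) = 0.005366 K/W
R_fireclay brick = L/(kA) = 0.22/(0.928×9.46) = 0.02506 K/W
R_mineral wool = L/(kA) = 0.03/(0.0424×9.46) = 0.07479 K/W
R_aluminium = L/(kA) = 0.0052/(208×9.46) = 2.643×10^-6 K/W
R_outer film = 1/(h_o·A) = 1/(6.75×9.46) = 0.01566 K/W
R_total = 0.1209 K/W
Q = ΔT / R_total = 697 / 0.1209

Q ≈ 5770 W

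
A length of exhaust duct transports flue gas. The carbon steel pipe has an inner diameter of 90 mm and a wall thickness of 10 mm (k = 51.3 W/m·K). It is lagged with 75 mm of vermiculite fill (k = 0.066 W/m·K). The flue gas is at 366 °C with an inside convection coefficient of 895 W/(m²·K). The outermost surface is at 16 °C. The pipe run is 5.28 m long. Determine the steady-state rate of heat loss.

Q ≈ 889 W

For a radial system each layer contributes R = ln(r_out/r_in)/(2πkL); films add R = 1/(hA).
R_inner film = 1/(h_i·2πr₁L) = 1/(895×2π×0.045×5.28) = 7.484×10^-4 K/W
R_carbon steel pipe wall = ln(55/45)/(2π×51.3×5.28) = 1.179×10^-4 K/W
R_vermiculite fill = ln(130/55)/(2π×0.066×5.28) = 0.3929 K/W
R_total = 0.3937 K/W
Q = ΔT/R_total = 350/0.3937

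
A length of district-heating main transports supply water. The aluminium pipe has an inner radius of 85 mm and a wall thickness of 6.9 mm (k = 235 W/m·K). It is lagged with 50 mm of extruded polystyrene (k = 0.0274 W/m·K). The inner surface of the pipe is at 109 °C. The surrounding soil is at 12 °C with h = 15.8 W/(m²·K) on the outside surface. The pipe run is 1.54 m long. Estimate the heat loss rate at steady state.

Q ≈ 57.6 W

Radial resistances (cylindrical: R_cond = ln(r_o/r_i)/(2πkL), R_conv = 1/(h·2πrL)):
R_aluminium pipe wall = ln(91.9/85)/(2π×235×1.54) = 3.432×10^-5 K/W
R_extruded polystyrene = ln(141.9/91.9)/(2π×0.0274×1.54) = 1.639 K/W
R_outer film = 1/(h_o·2πr_oL) = 1/(15.8×2π×0.1419×1.54) = 0.0461 K/W
R_total = 1.685 K/W
Q = ΔT/R_total = 97/1.685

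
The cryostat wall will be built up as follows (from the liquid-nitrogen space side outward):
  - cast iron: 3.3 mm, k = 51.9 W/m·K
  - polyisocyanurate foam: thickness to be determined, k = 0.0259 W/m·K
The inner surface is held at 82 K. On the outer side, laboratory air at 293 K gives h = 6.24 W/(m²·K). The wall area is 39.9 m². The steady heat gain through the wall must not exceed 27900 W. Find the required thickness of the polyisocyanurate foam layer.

Treating each layer as a thermal resistance in series:
R_cast iron = L/(kA) = 0.0033/(51.9×39.9) = 1.594×10^-6 K/W
R_outer film = 1/(h_o·A) = 1/(6.24×39.9) = 0.004016 K/W
Sum of the known resistances R_other = 0.004018 K/W
Required total resistance R_tot = ΔT/Q_allow = 211/27900 = 0.007563 K/W
R_polyisocyanurate foam = R_tot − R_other = 0.003545 K/W
L = R·k·A = 0.003545×0.0259×39.9

L ≈ 3.66 mm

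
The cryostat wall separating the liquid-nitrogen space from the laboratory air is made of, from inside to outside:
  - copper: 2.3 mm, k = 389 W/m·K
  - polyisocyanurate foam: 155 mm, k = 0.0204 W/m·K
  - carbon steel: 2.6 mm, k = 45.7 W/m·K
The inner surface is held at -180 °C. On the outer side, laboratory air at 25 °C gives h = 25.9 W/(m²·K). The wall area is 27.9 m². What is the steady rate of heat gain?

Q ≈ 749 W

Model the wall as resistances in series:
R_copper = L/(kA) = 0.0023/(389×27.9) = 2.119×10^-7 K/W
R_polyisocyanurate foam = L/(kA) = 0.155/(0.0204×27.9) = 0.2723 K/W
R_carbon steel = L/(kA) = 0.0026/(45.7×27.9) = 2.039×10^-6 K/W
R_outer film = 1/(h_o·A) = 1/(25.9×27.9) = 0.001384 K/W
R_total = 0.2737 K/W
Q = ΔT / R_total = 205 / 0.2737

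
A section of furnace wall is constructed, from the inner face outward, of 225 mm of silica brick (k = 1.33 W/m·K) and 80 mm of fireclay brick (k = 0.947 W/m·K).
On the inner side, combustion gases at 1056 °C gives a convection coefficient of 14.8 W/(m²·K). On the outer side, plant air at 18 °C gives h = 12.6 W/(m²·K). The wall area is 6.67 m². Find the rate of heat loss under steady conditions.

Treating each layer as a thermal resistance in series:
R_inner film = 1/(h_i·A) = 1/(14.8×6.67) = 0.01013 K/W
R_silica brick = L/(kA) = 0.225/(1.33×6.67) = 0.02536 K/W
R_fireclay brick = L/(kA) = 0.08/(0.947×6.67) = 0.01267 K/W
R_outer film = 1/(h_o·A) = 1/(12.6×6.67) = 0.0119 K/W
R_total = 0.06006 K/W
Q = ΔT / R_total = 1038 / 0.06006

Q ≈ 17300 W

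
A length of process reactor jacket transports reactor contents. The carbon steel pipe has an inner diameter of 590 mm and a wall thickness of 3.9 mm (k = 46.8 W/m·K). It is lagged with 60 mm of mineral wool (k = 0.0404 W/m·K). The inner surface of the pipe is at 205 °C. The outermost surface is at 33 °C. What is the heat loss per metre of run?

Treating each annulus and film as a series resistance:
R_carbon steel pipe wall = ln(298.9/295)/(2π×46.8×1) = 4.466×10^-5 K/W
R_mineral wool = ln(358.9/298.9)/(2π×0.0404×1) = 0.7207 K/W
R_total = 0.7207 K/W
Q = ΔT/R_total = 172/0.7207

q′ ≈ 239 W/m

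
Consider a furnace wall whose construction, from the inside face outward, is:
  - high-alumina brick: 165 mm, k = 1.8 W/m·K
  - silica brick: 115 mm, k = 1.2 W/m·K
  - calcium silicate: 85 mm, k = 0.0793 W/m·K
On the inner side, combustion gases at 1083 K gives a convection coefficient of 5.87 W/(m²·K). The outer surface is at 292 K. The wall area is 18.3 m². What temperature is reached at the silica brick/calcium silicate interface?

Treating each layer as a thermal resistance in series:
R_inner film = 1/(h_i·A) = 1/(5.87×18.3) = 0.009309 K/W
R_high-alumina brick = L/(kA) = 0.165/(1.8×18.3) = 0.005009 K/W
R_silica brick = L/(kA) = 0.115/(1.2×18.3) = 0.005237 K/W
R_calcium silicate = L/(kA) = 0.085/(0.0793×18.3) = 0.05857 K/W
R_total = 0.07813 K/W;  Q = ΔT/R_total = 791/0.07813 = 10120 W
T_interface = T_inner − Q·ΣR(inner→interface) = 1083 − 10100×0.01956

T ≈ 885 K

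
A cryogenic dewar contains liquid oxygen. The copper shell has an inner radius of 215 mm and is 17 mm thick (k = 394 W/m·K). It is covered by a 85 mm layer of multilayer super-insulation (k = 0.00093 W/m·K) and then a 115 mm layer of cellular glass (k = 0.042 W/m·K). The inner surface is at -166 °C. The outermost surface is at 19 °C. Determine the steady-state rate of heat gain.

Radial (spherical) resistances in series:
R_copper shell = (1/0.215 − 1/0.232)/(4π×394) = 6.884×10^-5 K/W
R_multilayer super-insulation = (1/0.232 − 1/0.317)/(4π×0.00093) = 98.9 K/W
R_cellular glass = (1/0.317 − 1/0.432)/(4π×0.042) = 1.591 K/W
R_total = 100.5 K/W
Q = ΔT/R_total = 185/100.5

Q ≈ 1.84 W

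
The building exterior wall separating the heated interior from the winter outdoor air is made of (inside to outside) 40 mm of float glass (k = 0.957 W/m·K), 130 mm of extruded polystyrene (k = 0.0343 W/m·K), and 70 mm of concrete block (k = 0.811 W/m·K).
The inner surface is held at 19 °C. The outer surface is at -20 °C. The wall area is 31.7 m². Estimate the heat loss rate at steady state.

Q ≈ 316 W

Treating each layer as a thermal resistance in series:
R_float glass = L/(kA) = 0.04/(0.957×31.7) = 0.001319 K/W
R_extruded polystyrene = L/(kA) = 0.13/(0.0343×31.7) = 0.1196 K/W
R_concrete block = L/(kA) = 0.07/(0.811×31.7) = 0.002723 K/W
R_total = 0.1236 K/W
Q = ΔT / R_total = 39 / 0.1236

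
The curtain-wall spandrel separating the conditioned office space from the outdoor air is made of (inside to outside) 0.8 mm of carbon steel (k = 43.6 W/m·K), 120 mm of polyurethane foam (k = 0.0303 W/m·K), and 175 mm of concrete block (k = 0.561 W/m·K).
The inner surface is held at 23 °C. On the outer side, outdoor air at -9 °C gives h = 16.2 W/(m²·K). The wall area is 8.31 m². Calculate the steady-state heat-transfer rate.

Q ≈ 61.4 W

Thermal resistances in series:
R_carbon steel = L/(kA) = 0.0008/(43.6×8.31) = 2.208×10^-6 K/W
R_polyurethane foam = L/(kA) = 0.12/(0.0303×8.31) = 0.4766 K/W
R_concrete block = L/(kA) = 0.175/(0.561×8.31) = 0.03754 K/W
R_outer film = 1/(h_o·A) = 1/(16.2×8.31) = 0.007428 K/W
R_total = 0.5216 K/W
Q = ΔT / R_total = 32 / 0.5216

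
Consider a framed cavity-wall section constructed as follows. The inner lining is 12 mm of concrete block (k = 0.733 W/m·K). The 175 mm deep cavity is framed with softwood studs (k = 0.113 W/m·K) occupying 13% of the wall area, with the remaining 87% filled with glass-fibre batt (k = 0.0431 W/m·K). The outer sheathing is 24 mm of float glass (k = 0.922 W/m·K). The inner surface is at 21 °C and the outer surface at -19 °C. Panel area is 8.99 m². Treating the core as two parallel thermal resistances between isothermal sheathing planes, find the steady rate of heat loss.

Sheathing layers in series; stud and cavity paths in parallel between them.
R_inner = 0.012/(0.733×8.99) = 0.001821 K/W
R_stud  = 0.175/(0.113×0.13×8.99) = 1.325 K/W
R_cav   = 0.175/(0.0431×0.87×8.99) = 0.5191 K/W
1/R_core = 1/R_stud + 1/R_cav → R_core = 0.373 K/W
R_outer = 0.024/(0.922×8.99) = 0.002895 K/W
R_total = 0.3777 K/W
Q = ΔT/R_total = 40/0.3777

Q ≈ 106 W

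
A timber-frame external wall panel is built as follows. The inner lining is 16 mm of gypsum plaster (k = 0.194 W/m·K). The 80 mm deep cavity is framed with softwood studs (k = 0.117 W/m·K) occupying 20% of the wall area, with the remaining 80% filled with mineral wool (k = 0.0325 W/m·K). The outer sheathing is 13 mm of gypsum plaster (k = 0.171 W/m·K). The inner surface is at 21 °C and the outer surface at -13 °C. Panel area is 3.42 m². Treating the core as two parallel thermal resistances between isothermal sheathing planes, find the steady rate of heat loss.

Sheathing layers in series; stud and cavity paths in parallel between them.
R_inner = 0.016/(0.194×3.42) = 0.02412 K/W
R_stud  = 0.08/(0.117×0.2×3.42) = 0.9997 K/W
R_cav   = 0.08/(0.0325×0.8×3.42) = 0.8997 K/W
1/R_core = 1/R_stud + 1/R_cav → R_core = 0.4735 K/W
R_outer = 0.013/(0.171×3.42) = 0.02223 K/W
R_total = 0.5199 K/W
Q = ΔT/R_total = 34/0.5199

Q ≈ 65.4 W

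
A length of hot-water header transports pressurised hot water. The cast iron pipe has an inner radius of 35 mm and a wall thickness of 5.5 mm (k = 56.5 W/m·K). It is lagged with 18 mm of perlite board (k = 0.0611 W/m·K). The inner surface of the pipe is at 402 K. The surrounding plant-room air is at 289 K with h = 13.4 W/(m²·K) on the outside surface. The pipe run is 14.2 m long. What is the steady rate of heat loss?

Cylindrical conduction, so R = ln(r₂/r₁)/(2πkL) per layer, in series:
R_cast iron pipe wall = ln(40.5/35)/(2π×56.5×14.2) = 2.895×10^-5 K/W
R_perlite board = ln(58.5/40.5)/(2π×0.0611×14.2) = 0.06745 K/W
R_outer film = 1/(h_o·2πr_oL) = 1/(13.4×2π×0.0585×14.2) = 0.0143 K/W
R_total = 0.08178 K/W
Q = ΔT/R_total = 113/0.08178

Q ≈ 1380 W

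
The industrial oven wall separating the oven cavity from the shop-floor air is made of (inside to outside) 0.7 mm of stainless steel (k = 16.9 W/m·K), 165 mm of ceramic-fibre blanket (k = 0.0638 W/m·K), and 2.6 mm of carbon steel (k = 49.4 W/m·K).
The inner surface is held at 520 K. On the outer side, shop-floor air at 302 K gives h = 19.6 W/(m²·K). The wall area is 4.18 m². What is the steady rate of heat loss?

Model the wall as resistances in series:
R_stainless steel = L/(kA) = 0.0007/(16.9×4.18) = 9.909×10^-6 K/W
R_ceramic-fibre blanket = L/(kA) = 0.165/(0.0638×4.18) = 0.6187 K/W
R_carbon steel = L/(kA) = 0.0026/(49.4×4.18) = 1.259×10^-5 K/W
R_outer film = 1/(h_o·A) = 1/(19.6×4.18) = 0.01221 K/W
R_total = 0.6309 K/W
Q = ΔT / R_total = 218 / 0.6309

Q ≈ 346 W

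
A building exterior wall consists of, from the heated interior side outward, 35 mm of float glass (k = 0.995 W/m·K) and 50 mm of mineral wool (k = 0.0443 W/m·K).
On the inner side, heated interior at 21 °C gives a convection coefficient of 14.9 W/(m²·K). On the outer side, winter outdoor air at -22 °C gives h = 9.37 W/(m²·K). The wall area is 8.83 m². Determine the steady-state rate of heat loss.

Q ≈ 284 W

Treating each layer as a thermal resistance in series:
R_inner film = 1/(h_i·A) = 1/(14.9×8.83) = 0.007601 K/W
R_float glass = L/(kA) = 0.035/(0.995×8.83) = 0.003984 K/W
R_mineral wool = L/(kA) = 0.05/(0.0443×8.83) = 0.1278 K/W
R_outer film = 1/(h_o·A) = 1/(9.37×8.83) = 0.01209 K/W
R_total = 0.1515 K/W
Q = ΔT / R_total = 43 / 0.1515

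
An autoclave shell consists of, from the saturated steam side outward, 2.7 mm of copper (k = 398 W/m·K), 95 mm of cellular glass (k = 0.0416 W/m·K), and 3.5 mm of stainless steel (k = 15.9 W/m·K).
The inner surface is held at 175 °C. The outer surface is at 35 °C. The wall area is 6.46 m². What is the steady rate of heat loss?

Series thermal resistances:
R_copper = L/(kA) = 0.0027/(398×6.46) = 1.05×10^-6 K/W
R_cellular glass = L/(kA) = 0.095/(0.0416×6.46) = 0.3535 K/W
R_stainless steel = L/(kA) = 0.0035/(15.9×6.46) = 3.408×10^-5 K/W
R_total = 0.3535 K/W
Q = ΔT / R_total = 140 / 0.3535

Q ≈ 396 W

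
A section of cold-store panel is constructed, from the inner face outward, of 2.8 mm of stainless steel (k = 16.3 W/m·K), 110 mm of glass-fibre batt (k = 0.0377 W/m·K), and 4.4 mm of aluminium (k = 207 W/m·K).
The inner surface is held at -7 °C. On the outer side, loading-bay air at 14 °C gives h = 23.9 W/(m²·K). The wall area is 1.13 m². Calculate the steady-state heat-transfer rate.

Thermal resistances in series:
R_stainless steel = L/(kA) = 0.0028/(16.3×1.13) = 1.52×10^-4 K/W
R_glass-fibre batt = L/(kA) = 0.11/(0.0377×1.13) = 2.582 K/W
R_aluminium = L/(kA) = 0.0044/(207×1.13) = 1.881×10^-5 K/W
R_outer film = 1/(h_o·A) = 1/(23.9×1.13) = 0.03703 K/W
R_total = 2.619 K/W
Q = ΔT / R_total = 21 / 2.619

Q ≈ 8.02 W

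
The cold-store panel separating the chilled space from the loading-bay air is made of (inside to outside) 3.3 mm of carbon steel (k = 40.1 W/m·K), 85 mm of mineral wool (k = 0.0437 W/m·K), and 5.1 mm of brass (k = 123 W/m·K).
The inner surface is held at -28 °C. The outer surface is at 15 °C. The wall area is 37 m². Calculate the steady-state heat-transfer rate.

Model the wall as resistances in series:
R_carbon steel = L/(kA) = 0.0033/(40.1×37) = 2.224×10^-6 K/W
R_mineral wool = L/(kA) = 0.085/(0.0437×37) = 0.05257 K/W
R_brass = L/(kA) = 0.0051/(123×37) = 1.121×10^-6 K/W
R_total = 0.05257 K/W
Q = ΔT / R_total = 43 / 0.05257

Q ≈ 818 W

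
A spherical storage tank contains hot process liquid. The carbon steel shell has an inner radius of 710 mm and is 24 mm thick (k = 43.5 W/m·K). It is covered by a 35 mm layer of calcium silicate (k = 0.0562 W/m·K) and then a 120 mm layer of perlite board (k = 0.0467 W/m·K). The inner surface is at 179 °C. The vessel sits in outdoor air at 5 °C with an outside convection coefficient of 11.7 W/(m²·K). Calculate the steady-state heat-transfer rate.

For a spherical shell R = (1/r₁ − 1/r₂)/(4πk); film R = 1/(h·4πr²). In series:
R_carbon steel shell = (1/0.71 − 1/0.734)/(4π×43.5) = 8.425×10^-5 K/W
R_calcium silicate = (1/0.734 − 1/0.769)/(4π×0.0562) = 0.0878 K/W
R_perlite board = (1/0.769 − 1/0.889)/(4π×0.0467) = 0.2991 K/W
R_outer film = 1/(h·4πr_o²) = 1/(11.7×4π×0.889²) = 0.008606 K/W
R_total = 0.3956 K/W
Q = ΔT/R_total = 174/0.3956

Q ≈ 440 W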